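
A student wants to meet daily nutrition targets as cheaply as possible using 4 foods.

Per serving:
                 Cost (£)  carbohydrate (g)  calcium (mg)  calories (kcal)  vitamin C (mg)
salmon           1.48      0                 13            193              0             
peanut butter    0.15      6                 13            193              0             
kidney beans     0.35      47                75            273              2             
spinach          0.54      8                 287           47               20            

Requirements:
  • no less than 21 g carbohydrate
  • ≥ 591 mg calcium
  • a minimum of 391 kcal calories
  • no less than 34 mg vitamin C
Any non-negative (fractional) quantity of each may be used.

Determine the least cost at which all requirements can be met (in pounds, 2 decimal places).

£1.31

Let x1 = servings of salmon, x2 = servings of peanut butter, x3 = servings of kidney beans, x4 = servings of spinach.
min 1.48x1 + 0.15x2 + 0.35x3 + 0.54x4 with:
  6x2 + 47x3 + 8x4 ≥ 21   (carbohydrate)
  13x1 + 13x2 + 75x3 + 287x4 ≥ 591   (calcium)
  193x1 + 193x2 + 273x3 + 47x4 ≥ 391   (calories)
  2x3 + 20x4 ≥ 34   (vitamin C)
  x1, x2, x3, x4 ≥ 0.
The optimal basis is {peanut butter, spinach}; salmon, kidney beans drop out. The calcium and calories requirements are met with equality.
So peanut butter = 1.541 servings, spinach = 1.989 servings.
Objective = 0.15·1.541 + 0.54·1.989 = 1.3052.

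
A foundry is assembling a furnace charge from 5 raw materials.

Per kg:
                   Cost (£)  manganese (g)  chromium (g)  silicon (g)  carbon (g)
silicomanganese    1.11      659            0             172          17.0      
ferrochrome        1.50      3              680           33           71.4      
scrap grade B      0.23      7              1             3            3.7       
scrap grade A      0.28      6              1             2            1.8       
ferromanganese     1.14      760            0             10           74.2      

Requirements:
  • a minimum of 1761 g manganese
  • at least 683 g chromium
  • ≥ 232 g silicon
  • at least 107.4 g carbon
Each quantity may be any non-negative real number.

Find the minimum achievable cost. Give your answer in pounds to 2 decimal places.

£4.27

This is a linear program. Let x1 = kg of silicomanganese, x2 = kg of ferrochrome, x3 = kg of scrap grade B, x4 = kg of scrap grade A, x5 = kg of ferromanganese.
min 1.11x1 + 1.5x2 + 0.23x3 + 0.28x4 + 1.14x5 subject to:
  659x1 + 3x2 + 7x3 + 6x4 + 760x5 ≥ 1761   (manganese)
  680x2 + 1x3 + 1x4 ≥ 683   (chromium)
  172x1 + 33x2 + 3x3 + 2x4 + 10x5 ≥ 232   (silicon)
  17x1 + 71.4x2 + 3.7x3 + 1.8x4 + 74.2x5 ≥ 107.4   (carbon)
  x1, x2, x3, x4, x5 ≥ 0.
The optimal basis is {silicomanganese, ferrochrome, ferromanganese}; scrap grade B, scrap grade A drop out. The manganese, chromium, silicon requirements are met with equality.
Solving gives x1 = 1.076, x2 = 1.004, x5 = 1.38.
Total cost: 1.11·1.076 + 1.5·1.004 + 1.14·1.38 = 4.2736.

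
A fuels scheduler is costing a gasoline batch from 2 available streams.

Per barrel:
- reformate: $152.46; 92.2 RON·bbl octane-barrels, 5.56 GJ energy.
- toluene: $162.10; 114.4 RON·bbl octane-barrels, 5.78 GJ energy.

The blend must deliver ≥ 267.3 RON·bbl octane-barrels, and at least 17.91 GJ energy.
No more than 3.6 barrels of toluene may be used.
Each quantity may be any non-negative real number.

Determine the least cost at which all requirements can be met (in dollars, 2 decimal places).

$491.11

Set it up as a linear program. Let x1 = barrels of reformate, x2 = barrels of toluene.
min 152.46x1 + 162.1x2 subject to:
  92.2x1 + 114.4x2 ≥ 267.3   (octane-barrels)
  5.56x1 + 5.78x2 ≥ 17.91   (energy)
  x2 ≤ 3.6
  x1, x2 ≥ 0.
The minimum-cost mix takes nothing from toluene — only reformate. There the energy constraint is tight.
Optimal quantities: reformate = 3.22122 barrels.
Cost = 152.46·3.22122 = 491.1072.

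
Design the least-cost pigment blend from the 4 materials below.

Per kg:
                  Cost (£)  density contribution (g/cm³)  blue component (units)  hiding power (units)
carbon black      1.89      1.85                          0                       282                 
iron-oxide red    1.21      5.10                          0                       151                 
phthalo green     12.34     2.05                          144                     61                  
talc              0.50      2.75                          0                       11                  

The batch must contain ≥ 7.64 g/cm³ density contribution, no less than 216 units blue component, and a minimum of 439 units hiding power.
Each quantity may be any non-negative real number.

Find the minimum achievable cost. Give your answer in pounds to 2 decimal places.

Treat it as an LP. Let x1 = kg of carbon black, x2 = kg of iron-oxide red, x3 = kg of phthalo green, x4 = kg of talc.
min 1.89x1 + 1.21x2 + 12.34x3 + 0.5x4 s.t.:
  1.85x1 + 5.1x2 + 2.05x3 + 2.75x4 ≥ 7.64   (density contribution)
  144x3 ≥ 216   (blue component)
  282x1 + 151x2 + 61x3 + 11x4 ≥ 439   (hiding power)
  x1, x2, x3, x4 ≥ 0.
The minimum-cost mix takes nothing from talc — only carbon black, iron-oxide red, phthalo green. The density contribution, blue component, hiding power requirements are met with equality.
Solving gives x1 = 0.9345, x2 = 0.5561, x3 = 1.5.
Total cost: 1.89·0.9345 + 1.21·0.5561 + 12.34·1.5 = 20.9491.

£20.95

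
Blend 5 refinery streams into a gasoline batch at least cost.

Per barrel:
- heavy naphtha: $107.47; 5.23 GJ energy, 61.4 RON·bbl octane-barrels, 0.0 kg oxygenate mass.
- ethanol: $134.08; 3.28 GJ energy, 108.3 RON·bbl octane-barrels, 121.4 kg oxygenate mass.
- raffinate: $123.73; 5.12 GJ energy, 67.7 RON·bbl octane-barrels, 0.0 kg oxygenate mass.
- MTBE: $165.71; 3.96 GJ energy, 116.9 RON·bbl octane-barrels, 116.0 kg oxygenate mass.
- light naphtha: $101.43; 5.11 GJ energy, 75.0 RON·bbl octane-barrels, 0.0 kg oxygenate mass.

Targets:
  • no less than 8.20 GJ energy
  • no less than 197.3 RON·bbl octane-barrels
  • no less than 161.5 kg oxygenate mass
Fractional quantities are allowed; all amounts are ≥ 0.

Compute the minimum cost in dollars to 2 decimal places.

$254.52

Let x1 = barrels of heavy naphtha, x2 = barrels of ethanol, x3 = barrels of raffinate, x4 = barrels of MTBE, x5 = barrels of light naphtha.
min 107.47x1 + 134.08x2 + 123.73x3 + 165.71x4 + 101.43x5 with:
  5.23x1 + 3.28x2 + 5.12x3 + 3.96x4 + 5.11x5 ≥ 8.2   (energy)
  61.4x1 + 108.3x2 + 67.7x3 + 116.9x4 + 75x5 ≥ 197.3   (octane-barrels)
  121.4x2 + 116x4 ≥ 161.5   (oxygenate mass)
  x1, x2, x3, x4, x5 ≥ 0.
The optimal basis is {ethanol, light naphtha}; heavy naphtha, raffinate, MTBE drop out. There the energy and oxygenate mass constraints are tight.
Solving gives x2 = 1.3303, x5 = 0.7508.
Objective = 134.08·1.3303 + 101.43·0.7508 = 254.5203.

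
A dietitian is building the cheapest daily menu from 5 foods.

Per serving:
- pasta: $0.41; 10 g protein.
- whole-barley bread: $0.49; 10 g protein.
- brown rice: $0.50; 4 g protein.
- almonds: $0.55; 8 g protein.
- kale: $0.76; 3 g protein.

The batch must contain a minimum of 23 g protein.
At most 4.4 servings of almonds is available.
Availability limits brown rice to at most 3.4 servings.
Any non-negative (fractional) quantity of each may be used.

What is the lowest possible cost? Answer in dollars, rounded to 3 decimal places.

This is a linear program. Let x1 = servings of pasta, x2 = servings of whole-barley bread, x3 = servings of brown rice, x4 = servings of almonds, x5 = servings of kale.
Minimize 0.41x1 + 0.49x2 + 0.5x3 + 0.55x4 + 0.76x5 s.t.:
  10x1 + 10x2 + 4x3 + 8x4 + 3x5 ≥ 23   (protein)
  x4 ≤ 4.4
  x3 ≤ 3.4
  x1, x2, x3, x4, x5 ≥ 0.
At the optimum only pasta is positive (whole-barley bread, brown rice, almonds, kale = 0). The protein requirement is met with equality.
Solving gives x1 = 2.3.
Hence cost = 0.41·2.3 = $0.94300.

$0.943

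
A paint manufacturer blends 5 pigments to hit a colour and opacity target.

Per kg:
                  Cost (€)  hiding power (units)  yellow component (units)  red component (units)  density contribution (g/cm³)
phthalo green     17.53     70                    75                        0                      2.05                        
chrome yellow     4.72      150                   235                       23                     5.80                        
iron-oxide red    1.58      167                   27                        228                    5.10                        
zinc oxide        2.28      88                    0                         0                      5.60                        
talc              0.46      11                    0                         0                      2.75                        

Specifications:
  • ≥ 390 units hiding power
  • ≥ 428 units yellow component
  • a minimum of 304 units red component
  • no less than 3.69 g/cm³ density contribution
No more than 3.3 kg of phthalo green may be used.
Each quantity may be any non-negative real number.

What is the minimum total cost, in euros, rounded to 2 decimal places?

€9.80

Let x1 = kg of phthalo green, x2 = kg of chrome yellow, x3 = kg of iron-oxide red, x4 = kg of zinc oxide, x5 = kg of talc.
min 17.53x1 + 4.72x2 + 1.58x3 + 2.28x4 + 0.46x5 s.t.:
  70x1 + 150x2 + 167x3 + 88x4 + 11x5 ≥ 390   (hiding power)
  75x1 + 235x2 + 27x3 ≥ 428   (yellow component)
  23x2 + 228x3 ≥ 304   (red component)
  2.05x1 + 5.8x2 + 5.1x3 + 5.6x4 + 2.75x5 ≥ 3.69   (density contribution)
  x1 ≤ 3.3
  x1, x2, x3, x4, x5 ≥ 0.
At the optimum only chrome yellow, iron-oxide red are positive (phthalo green, zinc oxide, talc = 0). There the yellow component and red component constraints are tight.
Solving gives x2 = 1.688, x3 = 1.163.
Objective = 4.72·1.688 + 1.58·1.163 = 9.8049.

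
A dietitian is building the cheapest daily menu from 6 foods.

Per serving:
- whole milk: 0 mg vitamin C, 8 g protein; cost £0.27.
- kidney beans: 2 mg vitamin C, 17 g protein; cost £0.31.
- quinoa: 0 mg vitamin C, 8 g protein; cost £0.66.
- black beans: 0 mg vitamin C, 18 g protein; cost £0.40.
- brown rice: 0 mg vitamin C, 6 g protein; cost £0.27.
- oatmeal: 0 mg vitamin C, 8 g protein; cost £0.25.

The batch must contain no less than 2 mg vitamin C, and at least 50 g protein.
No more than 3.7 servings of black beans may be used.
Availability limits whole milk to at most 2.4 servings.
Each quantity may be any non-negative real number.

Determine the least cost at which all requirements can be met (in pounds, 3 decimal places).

Let x1 = servings of whole milk, x2 = servings of kidney beans, x3 = servings of quinoa, x4 = servings of black beans, x5 = servings of brown rice, x6 = servings of oatmeal.
Minimize 0.27x1 + 0.31x2 + 0.66x3 + 0.4x4 + 0.27x5 + 0.25x6 with:
  2x2 ≥ 2   (vitamin C)
  8x1 + 17x2 + 8x3 + 18x4 + 6x5 + 8x6 ≥ 50   (protein)
  x4 ≤ 3.7
  x1 ≤ 2.4
  x1, x2, x3, x4, x5, x6 ≥ 0.
The cheapest feasible vertex uses only kidney beans; whole milk, quinoa, black beans, brown rice, oatmeal are not used. The protein requirement is met with equality.
So kidney beans = 2.941 servings.
Objective = 0.31·2.941 = 0.91171.

£0.912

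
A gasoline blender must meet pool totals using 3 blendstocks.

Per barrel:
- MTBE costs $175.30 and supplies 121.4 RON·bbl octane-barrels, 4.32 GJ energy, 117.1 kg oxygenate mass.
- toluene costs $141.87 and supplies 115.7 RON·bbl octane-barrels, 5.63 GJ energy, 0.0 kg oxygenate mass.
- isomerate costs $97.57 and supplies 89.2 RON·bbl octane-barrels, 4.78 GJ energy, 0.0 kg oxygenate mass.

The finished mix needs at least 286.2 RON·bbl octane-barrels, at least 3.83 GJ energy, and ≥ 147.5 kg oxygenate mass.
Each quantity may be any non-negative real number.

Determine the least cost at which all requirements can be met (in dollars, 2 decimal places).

Treat it as an LP. Let x1 = barrels of MTBE, x2 = barrels of toluene, x3 = barrels of isomerate.
Minimise 175.3x1 + 141.87x2 + 97.57x3 s.t.:
  121.4x1 + 115.7x2 + 89.2x3 ≥ 286.2   (octane-barrels)
  4.32x1 + 5.63x2 + 4.78x3 ≥ 3.83   (energy)
  117.1x1 ≥ 147.5   (oxygenate mass)
  x1, x2, x3 ≥ 0.
The minimum-cost mix takes nothing from toluene — only MTBE, isomerate. The octane-barrels and oxygenate mass requirements are met with equality.
That vertex is x1 = 1.2596, x3 = 1.4942.
Objective = 175.3·1.2596 + 97.57·1.4942 = 366.5970.

$366.60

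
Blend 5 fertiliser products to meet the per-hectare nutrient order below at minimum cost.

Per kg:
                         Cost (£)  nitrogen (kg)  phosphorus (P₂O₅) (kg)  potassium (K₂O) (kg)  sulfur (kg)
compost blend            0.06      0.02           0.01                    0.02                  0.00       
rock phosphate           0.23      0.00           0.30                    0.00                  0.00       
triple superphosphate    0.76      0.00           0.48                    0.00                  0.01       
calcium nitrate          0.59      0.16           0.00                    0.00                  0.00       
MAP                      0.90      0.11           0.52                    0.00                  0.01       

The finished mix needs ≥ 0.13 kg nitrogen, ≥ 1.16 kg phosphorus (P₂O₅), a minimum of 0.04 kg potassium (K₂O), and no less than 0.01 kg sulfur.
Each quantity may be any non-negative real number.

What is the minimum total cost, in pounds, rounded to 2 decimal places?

Let x1 = kg of compost blend, x2 = kg of rock phosphate, x3 = kg of triple superphosphate, x4 = kg of calcium nitrate, x5 = kg of MAP.
min 0.06x1 + 0.23x2 + 0.76x3 + 0.59x4 + 0.9x5 s.t.:
  0.02x1 + 0.16x4 + 0.11x5 ≥ 0.13   (nitrogen)
  0.01x1 + 0.3x2 + 0.48x3 + 0.52x5 ≥ 1.16   (phosphorus (P₂O₅))
  0.02x1 ≥ 0.04   (potassium (K₂O))
  0.01x3 + 0.01x5 ≥ 0.01   (sulfur)
  x1, x2, x3, x4, x5 ≥ 0.
The optimal basis is {compost blend, rock phosphate, triple superphosphate, MAP}; calcium nitrate drops out. There the nitrogen, phosphorus (P₂O₅), potassium (K₂O), sulfur constraints are tight.
Optimal quantities: compost blend = 2 kg, rock phosphate = 2.091 kg, triple superphosphate = 0.1818 kg, MAP = 0.8182 kg.
Hence cost = 0.06·2 + 0.23·2.091 + 0.76·0.1818 + 0.9·0.8182 = £1.4755.

£1.48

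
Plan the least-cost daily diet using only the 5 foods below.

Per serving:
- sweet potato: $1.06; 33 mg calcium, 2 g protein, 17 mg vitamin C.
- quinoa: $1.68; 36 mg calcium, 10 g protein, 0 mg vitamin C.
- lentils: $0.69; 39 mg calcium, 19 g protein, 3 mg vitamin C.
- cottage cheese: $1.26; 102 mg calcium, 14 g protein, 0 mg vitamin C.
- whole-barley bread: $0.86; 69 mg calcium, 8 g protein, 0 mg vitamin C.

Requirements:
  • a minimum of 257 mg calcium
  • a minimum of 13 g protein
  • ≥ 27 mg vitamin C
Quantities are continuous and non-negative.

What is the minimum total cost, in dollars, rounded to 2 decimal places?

$4.21

Set it up as a linear program. Let x1 = servings of sweet potato, x2 = servings of quinoa, x3 = servings of lentils, x4 = servings of cottage cheese, x5 = servings of whole-barley bread.
Minimise 1.06x1 + 1.68x2 + 0.69x3 + 1.26x4 + 0.86x5 with:
  33x1 + 36x2 + 39x3 + 102x4 + 69x5 ≥ 257   (calcium)
  2x1 + 10x2 + 19x3 + 14x4 + 8x5 ≥ 13   (protein)
  17x1 + 3x3 ≥ 27   (vitamin C)
  x1, x2, x3, x4, x5 ≥ 0.
The optimal basis is {sweet potato, cottage cheese}; quinoa, lentils, whole-barley bread drop out. There the calcium and vitamin C constraints are tight.
So sweet potato = 1.588 servings, cottage cheese = 2.006 servings.
Objective = 1.06·1.588 + 1.26·2.006 = 4.2108.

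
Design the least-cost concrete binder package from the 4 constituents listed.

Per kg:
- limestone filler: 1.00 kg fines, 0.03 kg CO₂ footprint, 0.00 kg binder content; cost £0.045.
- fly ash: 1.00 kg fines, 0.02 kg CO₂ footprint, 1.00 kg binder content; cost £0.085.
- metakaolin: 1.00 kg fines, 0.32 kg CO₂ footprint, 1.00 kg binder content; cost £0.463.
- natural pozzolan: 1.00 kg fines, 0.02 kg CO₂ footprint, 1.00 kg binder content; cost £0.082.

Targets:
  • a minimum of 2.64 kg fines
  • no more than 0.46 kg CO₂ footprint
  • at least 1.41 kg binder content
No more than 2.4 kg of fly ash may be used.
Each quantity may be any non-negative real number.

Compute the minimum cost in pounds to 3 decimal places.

£0.171

This is a linear program. Let x1 = kg of limestone filler, x2 = kg of fly ash, x3 = kg of metakaolin, x4 = kg of natural pozzolan.
min 0.045x1 + 0.085x2 + 0.463x3 + 0.082x4 with:
  1x1 + 1x2 + 1x3 + 1x4 ≥ 2.64   (fines)
  0.03x1 + 0.02x2 + 0.32x3 + 0.02x4 ≤ 0.46   (CO₂ footprint)
  1x2 + 1x3 + 1x4 ≥ 1.41   (binder content)
  x2 ≤ 2.4
  x1, x2, x3, x4 ≥ 0.
At the optimum only limestone filler, natural pozzolan are positive (fly ash, metakaolin = 0). Binding constraints: fines and binder content.
So limestone filler = 1.23 kg, natural pozzolan = 1.41 kg.
Cost = 0.045·1.23 + 0.082·1.41 = 0.17097.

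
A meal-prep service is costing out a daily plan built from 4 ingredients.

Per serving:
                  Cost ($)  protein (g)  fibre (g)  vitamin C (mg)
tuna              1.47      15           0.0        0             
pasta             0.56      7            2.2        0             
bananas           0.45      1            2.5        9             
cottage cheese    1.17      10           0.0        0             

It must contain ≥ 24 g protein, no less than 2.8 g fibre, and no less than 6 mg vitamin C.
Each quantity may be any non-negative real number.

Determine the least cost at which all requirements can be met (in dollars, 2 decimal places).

Let x1 = servings of tuna, x2 = servings of pasta, x3 = servings of bananas, x4 = servings of cottage cheese.
Minimize 1.47x1 + 0.56x2 + 0.45x3 + 1.17x4 with:
  15x1 + 7x2 + 1x3 + 10x4 ≥ 24   (protein)
  2.2x2 + 2.5x3 ≥ 2.8   (fibre)
  9x3 ≥ 6   (vitamin C)
  x1, x2, x3, x4 ≥ 0.
The optimal basis is {pasta, bananas}; tuna, cottage cheese drop out. There the protein and vitamin C constraints are tight.
So pasta = 3.333 servings, bananas = 0.6667 servings.
Hence cost = 0.56·3.333 + 0.45·0.6667 = $2.1665.

$2.17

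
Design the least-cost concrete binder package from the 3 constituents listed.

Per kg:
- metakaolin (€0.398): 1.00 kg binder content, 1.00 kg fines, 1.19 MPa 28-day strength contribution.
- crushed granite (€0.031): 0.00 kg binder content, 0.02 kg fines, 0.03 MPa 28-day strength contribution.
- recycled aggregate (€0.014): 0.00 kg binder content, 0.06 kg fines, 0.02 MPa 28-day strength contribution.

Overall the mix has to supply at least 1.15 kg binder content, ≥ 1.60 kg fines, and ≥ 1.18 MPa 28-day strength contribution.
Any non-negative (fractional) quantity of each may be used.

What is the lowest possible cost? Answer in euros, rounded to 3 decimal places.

This is a linear program. Let x1 = kg of metakaolin, x2 = kg of crushed granite, x3 = kg of recycled aggregate.
min 0.398x1 + 0.031x2 + 0.014x3 with:
  1x1 ≥ 1.15   (binder content)
  1x1 + 0.02x2 + 0.06x3 ≥ 1.6   (fines)
  1.19x1 + 0.03x2 + 0.02x3 ≥ 1.18   (28-day strength contribution)
  x1, x2, x3 ≥ 0.
The optimal basis is {metakaolin, recycled aggregate}; crushed granite drops out. Binding constraints: binder content and fines.
That vertex is x1 = 1.15, x3 = 7.5.
Cost = 0.398·1.15 + 0.014·7.5 = 0.56270.

€0.563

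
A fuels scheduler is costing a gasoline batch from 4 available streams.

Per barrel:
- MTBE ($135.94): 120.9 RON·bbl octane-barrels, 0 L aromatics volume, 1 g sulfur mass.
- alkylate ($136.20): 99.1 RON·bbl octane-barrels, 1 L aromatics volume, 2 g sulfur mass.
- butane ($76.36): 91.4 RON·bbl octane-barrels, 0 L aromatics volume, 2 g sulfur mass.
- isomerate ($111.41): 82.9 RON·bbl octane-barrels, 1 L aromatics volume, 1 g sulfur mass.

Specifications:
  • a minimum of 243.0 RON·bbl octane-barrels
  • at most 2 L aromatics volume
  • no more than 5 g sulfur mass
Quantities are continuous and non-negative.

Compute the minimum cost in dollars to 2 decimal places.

Let x1 = barrels of MTBE, x2 = barrels of alkylate, x3 = barrels of butane, x4 = barrels of isomerate.
Minimize 135.94x1 + 136.2x2 + 76.36x3 + 111.41x4 s.t.:
  120.9x1 + 99.1x2 + 91.4x3 + 82.9x4 ≥ 243   (octane-barrels)
  1x2 + 1x4 ≤ 2   (aromatics volume)
  1x1 + 2x2 + 2x3 + 1x4 ≤ 5   (sulfur mass)
  x1, x2, x3, x4 ≥ 0.
The cheapest feasible vertex uses only MTBE, butane; alkylate, isomerate are not used. Binding constraints: octane-barrels and sulfur mass.
That vertex is x1 = 0.19282, x3 = 2.4036.
Objective = 135.94·0.19282 + 76.36·2.4036 = 209.7508.

$209.75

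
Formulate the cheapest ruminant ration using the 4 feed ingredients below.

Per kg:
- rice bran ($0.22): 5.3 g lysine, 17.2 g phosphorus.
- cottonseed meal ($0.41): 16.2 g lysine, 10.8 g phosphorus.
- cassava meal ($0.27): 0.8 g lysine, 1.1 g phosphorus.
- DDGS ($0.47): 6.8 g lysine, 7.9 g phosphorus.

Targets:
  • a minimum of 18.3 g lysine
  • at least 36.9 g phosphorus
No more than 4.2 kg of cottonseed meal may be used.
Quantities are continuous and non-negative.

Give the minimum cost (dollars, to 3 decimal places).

$0.618

Let x1 = kg of rice bran, x2 = kg of cottonseed meal, x3 = kg of cassava meal, x4 = kg of DDGS.
min 0.22x1 + 0.41x2 + 0.27x3 + 0.47x4 with:
  5.3x1 + 16.2x2 + 0.8x3 + 6.8x4 ≥ 18.3   (lysine)
  17.2x1 + 10.8x2 + 1.1x3 + 7.9x4 ≥ 36.9   (phosphorus)
  x2 ≤ 4.2
  x1, x2, x3, x4 ≥ 0.
The cheapest feasible vertex uses only rice bran, cottonseed meal; cassava meal, DDGS are not used. The lysine and phosphorus requirements are met with equality.
So rice bran = 1.807 kg, cottonseed meal = 0.5383 kg.
Cost = 0.22·1.807 + 0.41·0.5383 = 0.61824.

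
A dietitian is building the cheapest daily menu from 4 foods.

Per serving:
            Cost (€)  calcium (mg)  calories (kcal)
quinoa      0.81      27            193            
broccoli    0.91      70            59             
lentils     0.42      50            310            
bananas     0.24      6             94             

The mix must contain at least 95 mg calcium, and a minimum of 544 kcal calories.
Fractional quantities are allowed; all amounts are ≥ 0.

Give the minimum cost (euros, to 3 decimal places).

This is a linear program. Let x1 = servings of quinoa, x2 = servings of broccoli, x3 = servings of lentils, x4 = servings of bananas.
min 0.81x1 + 0.91x2 + 0.42x3 + 0.24x4 subject to:
  27x1 + 70x2 + 50x3 + 6x4 ≥ 95   (calcium)
  193x1 + 59x2 + 310x3 + 94x4 ≥ 544   (calories)
  x1, x2, x3, x4 ≥ 0.
The minimum-cost mix takes nothing from quinoa, broccoli, bananas — only lentils. The calcium requirement is met with equality.
That vertex is x3 = 1.9.
Cost = 0.42·1.9 = 0.79800.

€0.798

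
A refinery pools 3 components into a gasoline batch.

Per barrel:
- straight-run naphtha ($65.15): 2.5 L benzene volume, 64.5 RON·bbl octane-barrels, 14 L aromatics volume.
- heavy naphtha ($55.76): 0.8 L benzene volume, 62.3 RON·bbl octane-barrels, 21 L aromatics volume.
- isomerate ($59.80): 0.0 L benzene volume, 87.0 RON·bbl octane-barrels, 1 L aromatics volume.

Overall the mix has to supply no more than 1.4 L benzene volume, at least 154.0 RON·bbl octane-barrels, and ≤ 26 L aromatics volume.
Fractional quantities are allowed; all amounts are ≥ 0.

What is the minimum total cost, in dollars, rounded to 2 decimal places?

$105.85

Let x1 = barrels of straight-run naphtha, x2 = barrels of heavy naphtha, x3 = barrels of isomerate.
Minimise 65.15x1 + 55.76x2 + 59.8x3 with:
  2.5x1 + 0.8x2 ≤ 1.4   (benzene volume)
  64.5x1 + 62.3x2 + 87x3 ≥ 154   (octane-barrels)
  14x1 + 21x2 + 1x3 ≤ 26   (aromatics volume)
  x1, x2, x3 ≥ 0.
The minimum-cost mix takes nothing from straight-run naphtha, heavy naphtha — only isomerate. There the octane-barrels constraint is tight.
Solving gives x3 = 1.77.
Total cost: 59.8·1.77 = 105.8460.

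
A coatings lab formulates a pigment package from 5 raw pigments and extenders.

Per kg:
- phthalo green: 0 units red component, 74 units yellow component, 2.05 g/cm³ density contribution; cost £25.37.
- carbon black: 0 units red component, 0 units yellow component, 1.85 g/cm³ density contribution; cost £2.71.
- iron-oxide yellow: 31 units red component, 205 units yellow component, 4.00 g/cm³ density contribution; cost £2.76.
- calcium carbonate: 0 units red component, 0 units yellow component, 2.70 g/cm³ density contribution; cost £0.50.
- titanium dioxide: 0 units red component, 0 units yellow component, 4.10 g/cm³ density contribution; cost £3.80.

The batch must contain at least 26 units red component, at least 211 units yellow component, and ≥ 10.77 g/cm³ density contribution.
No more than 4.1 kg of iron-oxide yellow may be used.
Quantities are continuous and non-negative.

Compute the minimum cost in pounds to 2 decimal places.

£4.07

Set it up as a linear program. Let x1 = kg of phthalo green, x2 = kg of carbon black, x3 = kg of iron-oxide yellow, x4 = kg of calcium carbonate, x5 = kg of titanium dioxide.
Minimize 25.37x1 + 2.71x2 + 2.76x3 + 0.5x4 + 3.8x5 subject to:
  31x3 ≥ 26   (red component)
  74x1 + 205x3 ≥ 211   (yellow component)
  2.05x1 + 1.85x2 + 4x3 + 2.7x4 + 4.1x5 ≥ 10.77   (density contribution)
  x3 ≤ 4.1
  x1, x2, x3, x4, x5 ≥ 0.
At the optimum only iron-oxide yellow, calcium carbonate are positive (phthalo green, carbon black, titanium dioxide = 0). The yellow component and density contribution requirements are met with equality.
Optimal quantities: iron-oxide yellow = 1.029 kg, calcium carbonate = 2.464 kg.
Total cost: 2.76·1.029 + 0.5·2.464 = 4.0720.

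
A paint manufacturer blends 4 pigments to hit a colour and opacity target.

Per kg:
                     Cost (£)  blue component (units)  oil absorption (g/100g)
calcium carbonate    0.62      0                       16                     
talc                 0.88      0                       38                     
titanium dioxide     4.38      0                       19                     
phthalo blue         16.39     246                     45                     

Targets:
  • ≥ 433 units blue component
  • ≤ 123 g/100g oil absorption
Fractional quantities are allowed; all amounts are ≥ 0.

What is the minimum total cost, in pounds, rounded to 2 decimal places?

£28.85

Set it up as a linear program. Let x1 = kg of calcium carbonate, x2 = kg of talc, x3 = kg of titanium dioxide, x4 = kg of phthalo blue.
min 0.62x1 + 0.88x2 + 4.38x3 + 16.39x4 subject to:
  246x4 ≥ 433   (blue component)
  16x1 + 38x2 + 19x3 + 45x4 ≤ 123   (oil absorption)
  x1, x2, x3, x4 ≥ 0.
The minimum-cost mix takes nothing from calcium carbonate, talc, titanium dioxide — only phthalo blue. There the blue component constraint is tight.
Solving gives x4 = 1.76.
Cost = 16.39·1.76 = 28.8464.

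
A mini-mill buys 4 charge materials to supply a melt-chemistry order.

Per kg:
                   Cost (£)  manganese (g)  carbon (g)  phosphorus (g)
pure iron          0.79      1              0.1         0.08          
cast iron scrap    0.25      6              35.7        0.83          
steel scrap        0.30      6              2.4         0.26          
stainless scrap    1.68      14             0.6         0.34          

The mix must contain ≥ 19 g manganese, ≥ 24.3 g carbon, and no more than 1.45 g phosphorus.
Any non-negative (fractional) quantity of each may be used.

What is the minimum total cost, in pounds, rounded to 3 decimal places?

Set it up as a linear program. Let x1 = kg of pure iron, x2 = kg of cast iron scrap, x3 = kg of steel scrap, x4 = kg of stainless scrap.
Minimize 0.79x1 + 0.25x2 + 0.3x3 + 1.68x4 with:
  1x1 + 6x2 + 6x3 + 14x4 ≥ 19   (manganese)
  0.1x1 + 35.7x2 + 2.4x3 + 0.6x4 ≥ 24.3   (carbon)
  0.08x1 + 0.83x2 + 0.26x3 + 0.34x4 ≤ 1.45   (phosphorus)
  x1, x2, x3, x4 ≥ 0.
At the optimum only cast iron scrap, steel scrap are positive (pure iron, stainless scrap = 0). Binding constraints: manganese and phosphorus.
That vertex is x2 = 1.099, x3 = 2.067.
Objective = 0.25·1.099 + 0.3·2.067 = 0.89485.

£0.895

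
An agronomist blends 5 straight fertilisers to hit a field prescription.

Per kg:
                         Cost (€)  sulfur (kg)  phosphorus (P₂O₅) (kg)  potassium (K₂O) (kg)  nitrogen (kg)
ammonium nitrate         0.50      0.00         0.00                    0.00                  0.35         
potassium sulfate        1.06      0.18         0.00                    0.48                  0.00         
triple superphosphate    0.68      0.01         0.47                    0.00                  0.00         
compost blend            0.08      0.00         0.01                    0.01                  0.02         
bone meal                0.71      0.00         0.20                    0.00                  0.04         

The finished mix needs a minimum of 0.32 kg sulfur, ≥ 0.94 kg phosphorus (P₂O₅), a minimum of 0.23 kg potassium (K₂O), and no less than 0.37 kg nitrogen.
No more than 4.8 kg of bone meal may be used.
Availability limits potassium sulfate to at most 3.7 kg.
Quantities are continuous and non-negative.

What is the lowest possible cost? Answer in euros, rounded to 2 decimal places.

€3.66

Treat it as an LP. Let x1 = kg of ammonium nitrate, x2 = kg of potassium sulfate, x3 = kg of triple superphosphate, x4 = kg of compost blend, x5 = kg of bone meal.
Minimize 0.5x1 + 1.06x2 + 0.68x3 + 0.08x4 + 0.71x5 subject to:
  0.18x2 + 0.01x3 ≥ 0.32   (sulfur)
  0.47x3 + 0.01x4 + 0.2x5 ≥ 0.94   (phosphorus (P₂O₅))
  0.48x2 + 0.01x4 ≥ 0.23   (potassium (K₂O))
  0.35x1 + 0.02x4 + 0.04x5 ≥ 0.37   (nitrogen)
  x5 ≤ 4.8
  x2 ≤ 3.7
  x1, x2, x3, x4, x5 ≥ 0.
The cheapest feasible vertex uses only ammonium nitrate, potassium sulfate, triple superphosphate; compost blend, bone meal are not used. There the sulfur, phosphorus (P₂O₅), nitrogen constraints are tight.
Optimal quantities: ammonium nitrate = 1.057 kg, potassium sulfate = 1.667 kg, triple superphosphate = 2 kg.
Objective = 0.5·1.057 + 1.06·1.667 + 0.68·2 = 3.6555.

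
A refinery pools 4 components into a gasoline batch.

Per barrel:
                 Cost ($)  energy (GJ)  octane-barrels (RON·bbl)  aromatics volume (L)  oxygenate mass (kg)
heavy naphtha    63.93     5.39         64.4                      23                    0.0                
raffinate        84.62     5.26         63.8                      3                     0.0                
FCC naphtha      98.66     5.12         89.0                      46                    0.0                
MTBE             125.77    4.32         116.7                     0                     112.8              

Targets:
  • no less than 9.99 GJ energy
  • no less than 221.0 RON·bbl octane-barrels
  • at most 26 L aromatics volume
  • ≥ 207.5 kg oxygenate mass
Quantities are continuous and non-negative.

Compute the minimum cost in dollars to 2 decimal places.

$255.59

Let x1 = barrels of heavy naphtha, x2 = barrels of raffinate, x3 = barrels of FCC naphtha, x4 = barrels of MTBE.
Minimize 63.93x1 + 84.62x2 + 98.66x3 + 125.77x4 s.t.:
  5.39x1 + 5.26x2 + 5.12x3 + 4.32x4 ≥ 9.99   (energy)
  64.4x1 + 63.8x2 + 89x3 + 116.7x4 ≥ 221   (octane-barrels)
  23x1 + 3x2 + 46x3 ≤ 26   (aromatics volume)
  112.8x4 ≥ 207.5   (oxygenate mass)
  x1, x2, x3, x4 ≥ 0.
The minimum-cost mix takes nothing from raffinate, FCC naphtha — only heavy naphtha, MTBE. The energy and oxygenate mass requirements are met with equality.
Solving gives x1 = 0.37907, x4 = 1.8395.
Total cost: 63.93·0.37907 + 125.77·1.8395 = 255.5879.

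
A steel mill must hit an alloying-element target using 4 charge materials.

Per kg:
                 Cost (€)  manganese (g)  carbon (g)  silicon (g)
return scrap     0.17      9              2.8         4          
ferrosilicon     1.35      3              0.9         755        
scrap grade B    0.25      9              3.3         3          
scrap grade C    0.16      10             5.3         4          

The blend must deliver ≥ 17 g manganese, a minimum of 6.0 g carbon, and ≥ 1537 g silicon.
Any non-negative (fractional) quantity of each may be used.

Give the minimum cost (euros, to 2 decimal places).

€2.92

Let x1 = kg of return scrap, x2 = kg of ferrosilicon, x3 = kg of scrap grade B, x4 = kg of scrap grade C.
min 0.17x1 + 1.35x2 + 0.25x3 + 0.16x4 subject to:
  9x1 + 3x2 + 9x3 + 10x4 ≥ 17   (manganese)
  2.8x1 + 0.9x2 + 3.3x3 + 5.3x4 ≥ 6   (carbon)
  4x1 + 755x2 + 3x3 + 4x4 ≥ 1537   (silicon)
  x1, x2, x3, x4 ≥ 0.
The cheapest feasible vertex uses only ferrosilicon, scrap grade C; return scrap, scrap grade B are not used. The manganese and silicon requirements are met with equality.
Solving gives x2 = 2.03, x4 = 1.091.
Hence cost = 1.35·2.03 + 0.16·1.091 = €2.9151.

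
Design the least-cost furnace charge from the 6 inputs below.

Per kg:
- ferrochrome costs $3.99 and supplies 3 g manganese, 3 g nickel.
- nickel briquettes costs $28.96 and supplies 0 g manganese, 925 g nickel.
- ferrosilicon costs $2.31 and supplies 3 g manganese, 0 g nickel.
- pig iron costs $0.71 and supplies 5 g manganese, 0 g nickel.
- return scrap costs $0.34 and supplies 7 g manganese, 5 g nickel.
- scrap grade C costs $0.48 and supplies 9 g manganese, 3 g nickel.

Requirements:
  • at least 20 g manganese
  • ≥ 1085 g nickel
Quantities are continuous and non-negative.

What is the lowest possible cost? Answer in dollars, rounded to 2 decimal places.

$34.49

Treat it as an LP. Let x1 = kg of ferrochrome, x2 = kg of nickel briquettes, x3 = kg of ferrosilicon, x4 = kg of pig iron, x5 = kg of return scrap, x6 = kg of scrap grade C.
Minimise 3.99x1 + 28.96x2 + 2.31x3 + 0.71x4 + 0.34x5 + 0.48x6 with:
  3x1 + 3x3 + 5x4 + 7x5 + 9x6 ≥ 20   (manganese)
  3x1 + 925x2 + 5x5 + 3x6 ≥ 1085   (nickel)
  x1, x2, x3, x4, x5, x6 ≥ 0.
At the optimum only nickel briquettes, return scrap are positive (ferrochrome, ferrosilicon, pig iron, scrap grade C = 0). There the manganese and nickel constraints are tight.
That vertex is x2 = 1.1575, x5 = 2.8571.
Objective = 28.96·1.1575 + 0.34·2.8571 = 34.4926.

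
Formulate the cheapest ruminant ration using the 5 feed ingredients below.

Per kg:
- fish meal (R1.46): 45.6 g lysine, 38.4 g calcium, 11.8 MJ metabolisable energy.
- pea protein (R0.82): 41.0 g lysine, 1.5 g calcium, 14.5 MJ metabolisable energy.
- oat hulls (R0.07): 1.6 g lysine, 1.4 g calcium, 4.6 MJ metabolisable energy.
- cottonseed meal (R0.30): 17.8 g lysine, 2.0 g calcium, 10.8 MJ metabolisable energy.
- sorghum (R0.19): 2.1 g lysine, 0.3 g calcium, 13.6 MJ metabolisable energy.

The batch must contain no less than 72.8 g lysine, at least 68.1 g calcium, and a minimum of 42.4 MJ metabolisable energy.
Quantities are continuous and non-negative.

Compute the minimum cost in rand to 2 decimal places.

R2.68

This is a linear program. Let x1 = kg of fish meal, x2 = kg of pea protein, x3 = kg of oat hulls, x4 = kg of cottonseed meal, x5 = kg of sorghum.
min 1.46x1 + 0.82x2 + 0.07x3 + 0.3x4 + 0.19x5 subject to:
  45.6x1 + 41x2 + 1.6x3 + 17.8x4 + 2.1x5 ≥ 72.8   (lysine)
  38.4x1 + 1.5x2 + 1.4x3 + 2x4 + 0.3x5 ≥ 68.1   (calcium)
  11.8x1 + 14.5x2 + 4.6x3 + 10.8x4 + 13.6x5 ≥ 42.4   (metabolisable energy)
  x1, x2, x3, x4, x5 ≥ 0.
The cheapest feasible vertex uses only fish meal, oat hulls; pea protein, cottonseed meal, sorghum are not used. Binding constraints: calcium and metabolisable energy.
Optimal quantities: fish meal = 1.586 kg, oat hulls = 5.15 kg.
Hence cost = 1.46·1.586 + 0.07·5.15 = R2.6761.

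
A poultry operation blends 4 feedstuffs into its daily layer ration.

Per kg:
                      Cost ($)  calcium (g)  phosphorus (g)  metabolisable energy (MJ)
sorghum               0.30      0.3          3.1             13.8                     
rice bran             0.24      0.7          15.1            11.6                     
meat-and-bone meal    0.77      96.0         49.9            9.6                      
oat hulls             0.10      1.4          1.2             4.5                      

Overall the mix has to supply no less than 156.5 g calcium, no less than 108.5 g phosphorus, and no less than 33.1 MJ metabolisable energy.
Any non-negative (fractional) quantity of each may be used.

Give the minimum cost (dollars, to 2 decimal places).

Let x1 = kg of sorghum, x2 = kg of rice bran, x3 = kg of meat-and-bone meal, x4 = kg of oat hulls.
min 0.3x1 + 0.24x2 + 0.77x3 + 0.1x4 subject to:
  0.3x1 + 0.7x2 + 96x3 + 1.4x4 ≥ 156.5   (calcium)
  3.1x1 + 15.1x2 + 49.9x3 + 1.2x4 ≥ 108.5   (phosphorus)
  13.8x1 + 11.6x2 + 9.6x3 + 4.5x4 ≥ 33.1   (metabolisable energy)
  x1, x2, x3, x4 ≥ 0.
The cheapest feasible vertex uses only rice bran, meat-and-bone meal; sorghum, oat hulls are not used. Binding constraints: phosphorus and metabolisable energy.
Optimal quantities: rice bran = 1.406 kg, meat-and-bone meal = 1.749 kg.
Cost = 0.24·1.406 + 0.77·1.749 = 1.6842.

$1.68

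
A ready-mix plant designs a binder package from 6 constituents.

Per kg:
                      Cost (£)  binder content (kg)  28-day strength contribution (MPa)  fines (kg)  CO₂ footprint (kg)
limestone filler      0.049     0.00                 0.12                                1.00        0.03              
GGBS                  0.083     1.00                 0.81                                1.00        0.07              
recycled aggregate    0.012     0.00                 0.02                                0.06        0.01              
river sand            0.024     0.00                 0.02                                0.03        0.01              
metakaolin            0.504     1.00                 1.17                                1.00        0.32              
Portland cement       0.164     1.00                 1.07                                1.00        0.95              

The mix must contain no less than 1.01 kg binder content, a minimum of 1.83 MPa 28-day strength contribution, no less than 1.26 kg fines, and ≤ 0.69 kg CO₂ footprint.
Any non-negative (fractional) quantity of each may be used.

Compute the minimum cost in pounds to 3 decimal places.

Let x1 = kg of limestone filler, x2 = kg of GGBS, x3 = kg of recycled aggregate, x4 = kg of river sand, x5 = kg of metakaolin, x6 = kg of Portland cement.
Minimise 0.049x1 + 0.083x2 + 0.012x3 + 0.024x4 + 0.504x5 + 0.164x6 subject to:
  1x2 + 1x5 + 1x6 ≥ 1.01   (binder content)
  0.12x1 + 0.81x2 + 0.02x3 + 0.02x4 + 1.17x5 + 1.07x6 ≥ 1.83   (28-day strength contribution)
  1x1 + 1x2 + 0.06x3 + 0.03x4 + 1x5 + 1x6 ≥ 1.26   (fines)
  0.03x1 + 0.07x2 + 0.01x3 + 0.01x4 + 0.32x5 + 0.95x6 ≤ 0.69   (CO₂ footprint)
  x1, x2, x3, x4, x5, x6 ≥ 0.
The minimum-cost mix takes nothing from limestone filler, recycled aggregate, river sand, metakaolin, Portland cement — only GGBS. The 28-day strength contribution requirement is met with equality.
That vertex is x2 = 2.2593.
Hence cost = 0.083·2.2593 = £0.18752.

£0.188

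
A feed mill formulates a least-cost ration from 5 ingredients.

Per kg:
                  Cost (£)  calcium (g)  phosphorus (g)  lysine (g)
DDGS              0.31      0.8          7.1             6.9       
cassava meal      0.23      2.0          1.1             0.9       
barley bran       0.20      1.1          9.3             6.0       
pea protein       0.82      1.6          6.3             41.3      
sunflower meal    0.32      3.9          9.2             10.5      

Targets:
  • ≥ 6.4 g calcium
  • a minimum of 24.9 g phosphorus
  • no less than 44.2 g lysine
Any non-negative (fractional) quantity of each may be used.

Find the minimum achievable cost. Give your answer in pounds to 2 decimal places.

£1.09

Let x1 = kg of DDGS, x2 = kg of cassava meal, x3 = kg of barley bran, x4 = kg of pea protein, x5 = kg of sunflower meal.
min 0.31x1 + 0.23x2 + 0.2x3 + 0.82x4 + 0.32x5 subject to:
  0.8x1 + 2x2 + 1.1x3 + 1.6x4 + 3.9x5 ≥ 6.4   (calcium)
  7.1x1 + 1.1x2 + 9.3x3 + 6.3x4 + 9.2x5 ≥ 24.9   (phosphorus)
  6.9x1 + 0.9x2 + 6x3 + 41.3x4 + 10.5x5 ≥ 44.2   (lysine)
  x1, x2, x3, x4, x5 ≥ 0.
The optimal basis is {barley bran, pea protein, sunflower meal}; DDGS, cassava meal drop out. Binding constraints: calcium, phosphorus, lysine.
So barley bran = 1.225 kg, pea protein = 0.6284 kg, sunflower meal = 1.038 kg.
Hence cost = 0.2·1.225 + 0.82·0.6284 + 0.32·1.038 = £1.0924.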